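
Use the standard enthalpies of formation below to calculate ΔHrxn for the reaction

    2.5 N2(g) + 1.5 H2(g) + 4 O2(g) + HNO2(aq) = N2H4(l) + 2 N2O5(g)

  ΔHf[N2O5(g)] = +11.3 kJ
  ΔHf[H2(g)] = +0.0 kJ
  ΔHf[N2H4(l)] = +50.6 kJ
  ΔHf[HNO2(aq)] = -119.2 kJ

ΔHrxn = 192.4 kJ

Products: 1·(+50.6) + 2·(+11.3) = +73.2
Reactants: 5/2·(+0.0) + 3/2·(+0.0) + 4·(+0.0) + 1·(-119.2) = -119.2
ΔHrxn = (+73.2) − (-119.2) = 192.4 kJ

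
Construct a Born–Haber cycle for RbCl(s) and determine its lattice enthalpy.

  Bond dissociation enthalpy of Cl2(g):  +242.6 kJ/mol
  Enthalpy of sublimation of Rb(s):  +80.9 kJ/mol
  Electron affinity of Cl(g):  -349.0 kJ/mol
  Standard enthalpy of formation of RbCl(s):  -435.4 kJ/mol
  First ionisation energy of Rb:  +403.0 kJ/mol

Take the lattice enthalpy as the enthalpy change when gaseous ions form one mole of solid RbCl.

U = -691.6 kJ/mol

ΔHf° = 1·ΔHsub + 1·(ΣIE) + 1/2·D(Cl2) + 1·EA + U
-435.4 = 1·(+80.9) + 1·(+403.0) + 1/2·(+242.6) + 1·(-349.0) + U
U = -435.4 − (+256.2) = -691.6 kJ/mol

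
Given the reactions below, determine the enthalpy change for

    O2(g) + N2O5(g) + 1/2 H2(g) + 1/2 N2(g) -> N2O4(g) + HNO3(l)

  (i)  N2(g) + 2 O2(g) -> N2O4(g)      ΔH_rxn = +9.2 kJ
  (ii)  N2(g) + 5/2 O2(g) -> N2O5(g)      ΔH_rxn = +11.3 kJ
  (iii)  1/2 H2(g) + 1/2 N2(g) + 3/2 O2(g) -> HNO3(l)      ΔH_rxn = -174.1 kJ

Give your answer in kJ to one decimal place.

(i) as written: +9.2 kJ
(ii) reversed: -11.3 kJ
(iii) as written: -174.1 kJ
By Hess's law, ΔH_rxn = (+9.2) + (-11.3) + (-174.1) = -176.2 kJ

ΔH_rxn = -176.2 kJ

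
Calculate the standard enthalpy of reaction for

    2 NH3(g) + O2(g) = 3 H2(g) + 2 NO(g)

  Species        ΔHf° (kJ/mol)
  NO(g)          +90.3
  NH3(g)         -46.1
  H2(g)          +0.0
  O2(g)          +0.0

Products: 3·(+0.0) + 2·(+90.3) = +180.6
Reactants: 2·(-46.1) + 1·(+0.0) = -92.2
ΔH°rxn = (+180.6) − (-92.2) = 272.8 kJ/mol

ΔH°rxn = 272.8 kJ/mol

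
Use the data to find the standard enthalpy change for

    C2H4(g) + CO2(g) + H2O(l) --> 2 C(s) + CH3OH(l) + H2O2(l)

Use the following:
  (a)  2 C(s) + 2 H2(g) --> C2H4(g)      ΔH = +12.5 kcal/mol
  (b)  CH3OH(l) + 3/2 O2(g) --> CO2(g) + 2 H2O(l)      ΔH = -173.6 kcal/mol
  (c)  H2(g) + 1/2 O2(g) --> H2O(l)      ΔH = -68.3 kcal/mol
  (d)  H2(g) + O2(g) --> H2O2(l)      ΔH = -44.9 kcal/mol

ΔH = 47.9 kcal/mol

(a) reversed (C2H4(g) must end up as a reactant): -12.5 kcal/mol
(b) reversed (CH3OH(l) must end up as a product): +173.6 kcal/mol
(c) as written: -68.3 kcal/mol
(d) as written (H2O2(l) already on the product side): -44.9 kcal/mol
Since enthalpy is a state function, ΔH = (-12.5) + (+173.6) + (-68.3) + (-44.9) = 47.9 kcal/mol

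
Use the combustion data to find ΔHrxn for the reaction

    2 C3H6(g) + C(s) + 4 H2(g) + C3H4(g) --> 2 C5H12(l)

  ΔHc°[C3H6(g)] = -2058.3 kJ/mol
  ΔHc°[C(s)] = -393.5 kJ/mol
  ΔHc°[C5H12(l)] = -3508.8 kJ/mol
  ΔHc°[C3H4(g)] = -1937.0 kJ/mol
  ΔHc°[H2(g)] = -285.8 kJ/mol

ΔHrxn = -572.7 kJ/mol

Using ΔH = Σ nΔHc°(reactants) − Σ nΔHc°(products):
= [2·(-2058.3) + 1·(-393.5) + 4·(-285.8) + 1·(-1937.0)] − [2·(-3508.8)]
= -572.7 kJ/mol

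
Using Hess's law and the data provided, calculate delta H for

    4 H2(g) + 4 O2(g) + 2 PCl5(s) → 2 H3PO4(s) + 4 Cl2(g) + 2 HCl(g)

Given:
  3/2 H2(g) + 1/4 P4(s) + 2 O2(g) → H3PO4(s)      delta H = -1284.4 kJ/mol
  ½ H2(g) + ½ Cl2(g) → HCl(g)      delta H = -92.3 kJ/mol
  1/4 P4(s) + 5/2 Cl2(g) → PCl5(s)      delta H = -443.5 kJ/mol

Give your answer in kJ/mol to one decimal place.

delta H = -1866.4 kJ/mol

equation 1 × 2: (2)·(-1284.4) = -2568.8 kJ/mol
equation 2 × 2: (2)·(-92.3) = -184.6 kJ/mol
equation 3 reversed and × 2: (-2)·(-443.5) = +887.0 kJ/mol
Combining the equations, delta H = (-2568.8) + (-184.6) + (+887.0) = -1866.4 kJ/mol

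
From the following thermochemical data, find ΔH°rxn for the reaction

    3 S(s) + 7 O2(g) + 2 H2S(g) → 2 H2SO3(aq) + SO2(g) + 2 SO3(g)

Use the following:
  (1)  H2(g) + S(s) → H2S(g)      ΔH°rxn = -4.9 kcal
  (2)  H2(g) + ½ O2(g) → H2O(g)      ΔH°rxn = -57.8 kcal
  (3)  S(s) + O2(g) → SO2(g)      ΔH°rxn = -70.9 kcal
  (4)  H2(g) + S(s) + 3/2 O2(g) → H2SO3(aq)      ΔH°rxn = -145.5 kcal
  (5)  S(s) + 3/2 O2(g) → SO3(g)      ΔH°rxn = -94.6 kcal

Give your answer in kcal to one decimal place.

ΔH°rxn = -541.3 kcal

(1) reversed and × 2: (-2)·(-4.9) = +9.8 kcal
(2): not needed.
(3) as written: -70.9 kcal
(4) × 2: (2)·(-145.5) = -291.0 kcal
(5) × 2: (2)·(-94.6) = -189.2 kcal
Since enthalpy is a state function, ΔH°rxn = (+9.8) + (-70.9) + (-291.0) + (-189.2) = -541.3 kcal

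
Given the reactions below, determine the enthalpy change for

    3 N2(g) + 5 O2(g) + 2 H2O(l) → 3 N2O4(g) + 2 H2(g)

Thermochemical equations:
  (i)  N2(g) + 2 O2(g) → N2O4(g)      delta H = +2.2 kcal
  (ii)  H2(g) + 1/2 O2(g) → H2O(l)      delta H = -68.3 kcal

delta H = 143.2 kcal

(i) × 3 (scale by 3 for the 3 N2O4(g)): (3)·(+2.2) = +6.6 kcal
(ii) reversed and × 2 (H2O(l) must end up as a reactant; ×2 to match 2 H2O(l) in the target): (-2)·(-68.3) = +136.6 kcal
delta H = (+6.6) + (+136.6) = 143.2 kcal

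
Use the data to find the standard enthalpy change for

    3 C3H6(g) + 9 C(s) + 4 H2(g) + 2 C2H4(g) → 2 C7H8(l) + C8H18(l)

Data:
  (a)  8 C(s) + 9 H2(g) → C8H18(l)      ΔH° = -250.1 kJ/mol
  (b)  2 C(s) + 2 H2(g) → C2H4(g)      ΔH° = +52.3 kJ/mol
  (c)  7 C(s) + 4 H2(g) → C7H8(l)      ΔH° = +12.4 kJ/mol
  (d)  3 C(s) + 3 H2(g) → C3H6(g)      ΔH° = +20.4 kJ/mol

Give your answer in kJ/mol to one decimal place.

ΔH° = -391.1 kJ/mol

(a) as written: -250.1 kJ/mol
(b) reversed and × 2: (-2)·(+52.3) = -104.6 kJ/mol
(c) × 2: (2)·(+12.4) = +24.8 kJ/mol
(d) reversed and × 3: (-3)·(+20.4) = -61.2 kJ/mol
ΔH° = (-250.1) + (-104.6) + (+24.8) + (-61.2) = -391.1 kJ/mol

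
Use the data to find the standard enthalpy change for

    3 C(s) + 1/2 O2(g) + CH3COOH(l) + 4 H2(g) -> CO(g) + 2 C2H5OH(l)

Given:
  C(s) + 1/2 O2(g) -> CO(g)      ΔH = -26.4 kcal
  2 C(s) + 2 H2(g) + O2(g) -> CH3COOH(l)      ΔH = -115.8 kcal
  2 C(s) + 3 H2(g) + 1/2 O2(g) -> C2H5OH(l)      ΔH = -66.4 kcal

equation 1 as written (CO(g) already on the product side): -26.4 kcal
equation 2 reversed (reverse to put CH3COOH(l) on the reactant side): +115.8 kcal
equation 3 × 2 (×2 to match 2 C2H5OH(l) in the target): (2)·(-66.4) = -132.8 kcal
ΔH = (1)·(-26.4) + (-1)·(-115.8) + (2)·(-66.4) = -43.4 kcal

ΔH = -43.4 kcal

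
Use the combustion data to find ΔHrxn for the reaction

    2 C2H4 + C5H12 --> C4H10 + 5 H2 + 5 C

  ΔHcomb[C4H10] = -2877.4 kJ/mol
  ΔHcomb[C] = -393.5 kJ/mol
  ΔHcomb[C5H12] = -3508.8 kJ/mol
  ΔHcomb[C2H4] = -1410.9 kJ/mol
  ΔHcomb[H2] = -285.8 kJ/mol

Using ΔH = Σ nΔHc°(reactants) − Σ nΔHc°(products):
= [2·(-1410.9) + 1·(-3508.8)] − [1·(-2877.4) + 5·(-285.8) + 5·(-393.5)]
= -56.7 kJ/mol

ΔHrxn = -56.7 kJ/mol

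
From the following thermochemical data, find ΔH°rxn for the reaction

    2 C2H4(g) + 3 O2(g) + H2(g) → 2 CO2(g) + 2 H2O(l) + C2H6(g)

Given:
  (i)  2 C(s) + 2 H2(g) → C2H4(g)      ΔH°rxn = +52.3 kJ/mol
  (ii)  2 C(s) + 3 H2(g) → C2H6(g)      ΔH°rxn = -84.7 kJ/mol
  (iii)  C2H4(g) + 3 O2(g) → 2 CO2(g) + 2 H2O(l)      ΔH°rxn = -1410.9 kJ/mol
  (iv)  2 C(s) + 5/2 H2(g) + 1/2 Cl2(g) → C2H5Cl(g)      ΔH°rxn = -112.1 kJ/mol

ΔH°rxn = -1547.9 kJ/mol

(i) reversed: -52.3 kJ/mol
(ii) as written: -84.7 kJ/mol
(iii) as written: -1410.9 kJ/mol
(iv): not needed.
ΔH°rxn = (-1)·(+52.3) + (1)·(-84.7) + (1)·(-1410.9) = -1547.9 kJ/mol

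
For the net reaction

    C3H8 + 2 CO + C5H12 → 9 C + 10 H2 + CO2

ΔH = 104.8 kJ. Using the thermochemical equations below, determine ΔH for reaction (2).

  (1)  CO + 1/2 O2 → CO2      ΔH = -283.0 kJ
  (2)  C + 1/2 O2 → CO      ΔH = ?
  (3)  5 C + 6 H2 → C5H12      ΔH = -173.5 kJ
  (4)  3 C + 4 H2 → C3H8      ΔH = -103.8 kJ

(1) as written: -283.0 kJ
(2) reversed: contributes −x
(3) reversed: +173.5 kJ
(4) reversed: +103.8 kJ
+104.8 = (-283.0) + (+173.5) + (+103.8) − x
x = (+104.8 − (-5.7)) / (-1) = -110.5 kJ

ΔH = -110.5 kJ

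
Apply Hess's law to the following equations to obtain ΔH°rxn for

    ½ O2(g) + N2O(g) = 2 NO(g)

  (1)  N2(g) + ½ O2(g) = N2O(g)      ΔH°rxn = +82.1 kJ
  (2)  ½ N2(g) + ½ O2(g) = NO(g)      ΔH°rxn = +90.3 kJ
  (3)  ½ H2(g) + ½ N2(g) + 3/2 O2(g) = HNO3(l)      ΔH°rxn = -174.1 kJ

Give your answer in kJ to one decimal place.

ΔH°rxn = 98.5 kJ

(1) reversed: -82.1 kJ
(2) × 2: (2)·(+90.3) = +180.6 kJ
(3): not needed.
Summing the manipulated equations, ΔH°rxn = (-1)·(+82.1) + (2)·(+90.3) = 98.5 kJ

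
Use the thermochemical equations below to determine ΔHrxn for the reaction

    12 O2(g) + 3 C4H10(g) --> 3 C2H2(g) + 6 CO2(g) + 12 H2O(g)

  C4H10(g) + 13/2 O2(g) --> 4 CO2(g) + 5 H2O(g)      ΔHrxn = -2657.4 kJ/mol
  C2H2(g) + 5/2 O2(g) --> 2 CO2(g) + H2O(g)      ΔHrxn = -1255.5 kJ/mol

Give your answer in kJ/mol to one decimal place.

equation 1 × 3: (3)·(-2657.4) = -7972.2 kJ/mol
equation 2 reversed and × 3: (-3)·(-1255.5) = +3766.5 kJ/mol
Since enthalpy is a state function, ΔHrxn = (3)·(-2657.4) + (-3)·(-1255.5) = -4205.7 kJ/mol

ΔHrxn = -4205.7 kJ/mol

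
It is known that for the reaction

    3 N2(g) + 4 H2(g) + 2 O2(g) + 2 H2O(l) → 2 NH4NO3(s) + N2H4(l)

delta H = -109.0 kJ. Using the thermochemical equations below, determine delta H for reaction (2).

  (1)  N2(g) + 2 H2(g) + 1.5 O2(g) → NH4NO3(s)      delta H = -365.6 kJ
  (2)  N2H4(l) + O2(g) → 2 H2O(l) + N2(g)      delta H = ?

delta H = -622.2 kJ

(1) × 2 (×2 to match 2 NH4NO3(s) in the target): (2)·(-365.6) = -731.2 kJ
(2) reversed (N2H4(l) must end up as a product): contributes −x
-109.0 = (-731.2) − x
x = (-109.0 − (-731.2)) / (-1) = -622.2 kJ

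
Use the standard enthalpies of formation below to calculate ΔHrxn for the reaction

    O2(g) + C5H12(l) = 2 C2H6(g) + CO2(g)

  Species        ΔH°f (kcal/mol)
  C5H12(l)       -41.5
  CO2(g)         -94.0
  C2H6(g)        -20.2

Products: 2·(-20.2) + 1·(-94.0) = -134.4
Reactants: 1·(+0.0) + 1·(-41.5) = -41.5
ΔHrxn = (-134.4) − (-41.5) = -92.9 kcal/mol

ΔHrxn = -92.9 kcal/mol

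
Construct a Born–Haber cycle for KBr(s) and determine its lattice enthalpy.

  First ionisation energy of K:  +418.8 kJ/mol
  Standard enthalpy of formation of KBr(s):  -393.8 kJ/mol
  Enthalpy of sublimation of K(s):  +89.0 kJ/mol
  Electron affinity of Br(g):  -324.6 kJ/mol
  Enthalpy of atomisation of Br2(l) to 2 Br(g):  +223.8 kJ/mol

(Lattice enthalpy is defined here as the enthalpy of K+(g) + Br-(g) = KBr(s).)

ΔHf° = 1·ΔHsub + 1·(ΣIE) + 1/2·D(Br2) + 1·EA + U
-393.8 = 1·(+89.0) + 1·(+418.8) + 1/2·(+223.8) + 1·(-324.6) + U
U = -393.8 − (+295.1) = -688.9 kJ/mol

U = -688.9 kJ/mol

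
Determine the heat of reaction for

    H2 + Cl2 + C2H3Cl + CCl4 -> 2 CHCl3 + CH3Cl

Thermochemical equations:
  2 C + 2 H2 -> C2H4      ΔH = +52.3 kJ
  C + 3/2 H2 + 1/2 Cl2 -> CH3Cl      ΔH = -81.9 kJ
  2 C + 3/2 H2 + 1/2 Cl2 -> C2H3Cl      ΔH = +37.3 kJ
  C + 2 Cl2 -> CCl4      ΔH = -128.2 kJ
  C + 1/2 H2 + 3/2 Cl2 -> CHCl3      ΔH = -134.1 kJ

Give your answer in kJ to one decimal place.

ΔH = -259.2 kJ

equation 1: not needed (C2H4 appears nowhere else).
equation 2 as written (CH3Cl already on the product side): -81.9 kJ
equation 3 reversed (reverse to put C2H3Cl on the reactant side): -37.3 kJ
equation 4 reversed (reverse to put CCl4 on the reactant side): +128.2 kJ
equation 5 × 2 (scale by 2 for the 2 CHCl3): (2)·(-134.1) = -268.2 kJ
Since enthalpy is a state function, ΔH = (1)·(-81.9) + (-1)·(+37.3) + (-1)·(-128.2) + (2)·(-134.1) = -259.2 kJ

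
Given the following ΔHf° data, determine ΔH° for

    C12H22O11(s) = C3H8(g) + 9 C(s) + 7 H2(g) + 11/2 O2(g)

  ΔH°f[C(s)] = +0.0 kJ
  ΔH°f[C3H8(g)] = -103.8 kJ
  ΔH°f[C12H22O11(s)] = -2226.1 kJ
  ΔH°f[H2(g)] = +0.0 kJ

Products: 1·(-103.8) + 9·(+0.0) + 7·(+0.0) + 11/2·(+0.0) = -103.8
Reactants: 1·(-2226.1) = -2226.1
ΔH° = (-103.8) − (-2226.1) = 2122.3 kJ

ΔH° = 2122.3 kJ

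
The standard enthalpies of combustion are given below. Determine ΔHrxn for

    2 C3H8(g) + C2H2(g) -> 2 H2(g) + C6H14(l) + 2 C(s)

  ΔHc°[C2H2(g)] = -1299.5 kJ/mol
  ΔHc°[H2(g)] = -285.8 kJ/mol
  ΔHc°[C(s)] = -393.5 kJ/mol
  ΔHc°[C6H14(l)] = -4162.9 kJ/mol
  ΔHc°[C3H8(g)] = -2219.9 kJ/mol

ΔHrxn = -217.8 kJ/mol

With combustion enthalpies, reactants minus products:
= [2·(-2219.9) + 1·(-1299.5)] − [2·(-285.8) + 1·(-4162.9) + 2·(-393.5)]
= -217.8 kJ/mol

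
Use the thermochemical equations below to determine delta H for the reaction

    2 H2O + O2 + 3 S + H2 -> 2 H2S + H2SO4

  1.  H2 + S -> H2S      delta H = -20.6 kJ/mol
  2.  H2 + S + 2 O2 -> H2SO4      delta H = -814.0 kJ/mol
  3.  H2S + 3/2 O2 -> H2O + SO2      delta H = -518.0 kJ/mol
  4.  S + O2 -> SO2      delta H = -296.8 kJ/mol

eq. 1: not needed.
eq. 2 as written (H2SO4 already on the product side): -814.0 kJ/mol
eq. 3 reversed and × 2 (H2O must end up as a reactant; ×2 to match 2 H2O in the target): (-2)·(-518.0) = +1036.0 kJ/mol
eq. 4 × 2: (2)·(-296.8) = -593.6 kJ/mol
delta H = (-814.0) + (+1036.0) + (-593.6) = -371.6 kJ/mol

delta H = -371.6 kJ/mol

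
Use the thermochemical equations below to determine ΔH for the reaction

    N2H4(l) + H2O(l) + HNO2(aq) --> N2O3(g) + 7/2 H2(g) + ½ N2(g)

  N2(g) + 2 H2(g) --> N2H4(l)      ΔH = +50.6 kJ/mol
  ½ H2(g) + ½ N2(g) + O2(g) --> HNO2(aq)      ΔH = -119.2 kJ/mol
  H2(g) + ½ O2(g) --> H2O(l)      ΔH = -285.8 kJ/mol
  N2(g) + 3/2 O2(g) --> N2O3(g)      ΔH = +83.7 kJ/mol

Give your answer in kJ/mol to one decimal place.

ΔH = 438.1 kJ/mol

equation 1 reversed (reverse to put N2H4(l) on the reactant side): -50.6 kJ/mol
equation 2 reversed (reverse to put HNO2(aq) on the reactant side): +119.2 kJ/mol
equation 3 reversed (reverse to put H2O(l) on the reactant side): +285.8 kJ/mol
equation 4 as written (N2O3(g) already on the product side): +83.7 kJ/mol
By Hess's law, ΔH = (-1)·(+50.6) + (-1)·(-119.2) + (-1)·(-285.8) + (1)·(+83.7) = 438.1 kJ/mol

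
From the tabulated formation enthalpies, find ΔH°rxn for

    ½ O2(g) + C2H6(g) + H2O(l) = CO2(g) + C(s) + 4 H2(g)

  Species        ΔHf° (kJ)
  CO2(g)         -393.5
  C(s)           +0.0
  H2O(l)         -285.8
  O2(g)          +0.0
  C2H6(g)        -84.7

Products: 1·(-393.5) + 1·(+0.0) + 4·(+0.0) = -393.5
Reactants: 1/2·(+0.0) + 1·(-84.7) + 1·(-285.8) = -370.5
ΔH°rxn = (-393.5) − (-370.5) = -23.0 kJ

ΔH°rxn = -23.0 kJ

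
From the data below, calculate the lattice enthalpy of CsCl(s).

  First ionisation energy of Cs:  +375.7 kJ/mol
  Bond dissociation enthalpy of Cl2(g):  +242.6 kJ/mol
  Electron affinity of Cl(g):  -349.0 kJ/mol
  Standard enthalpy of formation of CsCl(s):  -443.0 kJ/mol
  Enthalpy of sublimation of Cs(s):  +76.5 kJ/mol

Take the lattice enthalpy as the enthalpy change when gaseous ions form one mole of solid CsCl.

ΔHf° = 1·ΔHsub + 1·(ΣIE) + 1/2·D(Cl2) + 1·EA + U
-443.0 = 1·(+76.5) + 1·(+375.7) + 1/2·(+242.6) + 1·(-349.0) + U
U = -443.0 − (+224.5) = -667.5 kJ/mol

U = -667.5 kJ/mol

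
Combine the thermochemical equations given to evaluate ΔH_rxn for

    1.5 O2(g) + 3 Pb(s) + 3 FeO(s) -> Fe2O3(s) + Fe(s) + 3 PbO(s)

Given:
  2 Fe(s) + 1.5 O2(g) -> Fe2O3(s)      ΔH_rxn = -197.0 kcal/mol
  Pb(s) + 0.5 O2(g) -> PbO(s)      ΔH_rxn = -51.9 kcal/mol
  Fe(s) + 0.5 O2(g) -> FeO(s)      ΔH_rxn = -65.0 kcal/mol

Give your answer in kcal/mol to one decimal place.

ΔH_rxn = -157.7 kcal/mol

equation 1 as written (Fe2O3(s) already on the product side): -197.0 kcal/mol
equation 2 × 3 (×3 to match 3 PbO(s) in the target): (3)·(-51.9) = -155.7 kcal/mol
equation 3 reversed and × 3 (reverse to put FeO(s) on the reactant side; scale by 3 for the 3 FeO(s)): (-3)·(-65.0) = +195.0 kcal/mol
Combining the equations, ΔH_rxn = (1)·(-197.0) + (3)·(-51.9) + (-3)·(-65.0) = -157.7 kcal/mol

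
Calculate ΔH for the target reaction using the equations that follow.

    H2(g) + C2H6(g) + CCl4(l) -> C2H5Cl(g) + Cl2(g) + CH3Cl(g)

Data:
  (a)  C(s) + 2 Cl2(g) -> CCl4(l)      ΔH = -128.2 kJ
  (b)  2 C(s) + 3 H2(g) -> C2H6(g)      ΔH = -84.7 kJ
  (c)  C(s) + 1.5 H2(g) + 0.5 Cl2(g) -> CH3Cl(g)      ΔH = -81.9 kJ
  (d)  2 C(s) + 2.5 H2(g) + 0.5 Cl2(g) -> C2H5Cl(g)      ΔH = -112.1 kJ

(a) reversed: +128.2 kJ
(b) reversed: +84.7 kJ
(c) as written: -81.9 kJ
(d) as written: -112.1 kJ
ΔH = (+128.2) + (+84.7) + (-81.9) + (-112.1) = 18.9 kJ

ΔH = 18.9 kJ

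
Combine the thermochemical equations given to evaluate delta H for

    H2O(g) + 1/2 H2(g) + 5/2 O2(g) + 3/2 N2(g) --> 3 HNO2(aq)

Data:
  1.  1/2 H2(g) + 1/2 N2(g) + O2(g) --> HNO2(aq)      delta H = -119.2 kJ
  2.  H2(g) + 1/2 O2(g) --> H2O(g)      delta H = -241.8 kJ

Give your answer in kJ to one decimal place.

delta H = -115.8 kJ

eq. 1 × 3: (3)·(-119.2) = -357.6 kJ
eq. 2 reversed: +241.8 kJ
Combining the equations, delta H = (-357.6) + (+241.8) = -115.8 kJ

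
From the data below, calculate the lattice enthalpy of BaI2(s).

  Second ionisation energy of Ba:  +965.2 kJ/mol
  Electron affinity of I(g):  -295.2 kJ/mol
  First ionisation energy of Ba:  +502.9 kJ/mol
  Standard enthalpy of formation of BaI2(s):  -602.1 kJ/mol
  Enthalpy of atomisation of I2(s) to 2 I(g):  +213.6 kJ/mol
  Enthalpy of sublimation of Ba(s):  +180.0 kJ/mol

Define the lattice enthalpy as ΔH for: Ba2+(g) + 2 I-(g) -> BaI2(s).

U = -1873.4 kJ/mol

ΔHf° = 1·ΔHsub + 1·(ΣIE) + 1·D(I2) + 2·EA + U
-602.1 = 1·(+180.0) + 1·(+1468.1) + 1·(+213.6) + 2·(-295.2) + U
U = -602.1 − (+1271.3) = -1873.4 kJ/mol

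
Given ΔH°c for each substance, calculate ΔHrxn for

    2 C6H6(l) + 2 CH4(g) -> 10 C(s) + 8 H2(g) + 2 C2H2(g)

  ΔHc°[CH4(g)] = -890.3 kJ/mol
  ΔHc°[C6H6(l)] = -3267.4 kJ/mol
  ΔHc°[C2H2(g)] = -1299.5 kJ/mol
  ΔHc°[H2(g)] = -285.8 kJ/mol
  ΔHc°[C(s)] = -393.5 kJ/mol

Using ΔH = Σ nΔHc°(reactants) − Σ nΔHc°(products):
= [2·(-3267.4) + 2·(-890.3)] − [10·(-393.5) + 8·(-285.8) + 2·(-1299.5)]
= 505.0 kJ/mol

ΔHrxn = 505.0 kJ/mol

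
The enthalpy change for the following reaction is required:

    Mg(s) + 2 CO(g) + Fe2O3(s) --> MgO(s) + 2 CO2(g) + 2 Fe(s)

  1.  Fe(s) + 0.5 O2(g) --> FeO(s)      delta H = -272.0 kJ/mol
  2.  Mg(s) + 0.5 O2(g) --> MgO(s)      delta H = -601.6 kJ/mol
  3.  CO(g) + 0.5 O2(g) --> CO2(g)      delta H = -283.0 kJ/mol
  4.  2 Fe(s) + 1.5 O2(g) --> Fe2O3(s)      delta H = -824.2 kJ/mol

delta H = -343.4 kJ/mol

eq. 1: not needed (FeO(s) appears nowhere else).
eq. 2 as written (MgO(s) already on the product side): -601.6 kJ/mol
eq. 3 × 2 (×2 to match 2 CO(g) in the target): (2)·(-283.0) = -566.0 kJ/mol
eq. 4 reversed (Fe2O3(s) must end up as a reactant): +824.2 kJ/mol
delta H = (-601.6) + (-566.0) + (+824.2) = -343.4 kJ/mol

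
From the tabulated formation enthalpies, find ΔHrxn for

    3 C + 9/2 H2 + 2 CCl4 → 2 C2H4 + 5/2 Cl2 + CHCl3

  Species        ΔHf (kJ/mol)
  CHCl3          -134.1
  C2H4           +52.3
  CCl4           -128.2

ΔHrxn = 226.9 kJ/mol

ΔH°rxn = Σ nΔHf°(products) − Σ nΔHf°(reactants).
Products: 2·(+52.3) + 5/2·(+0.0) + 1·(-134.1) = -29.5
Reactants: 3·(+0.0) + 9/2·(+0.0) + 2·(-128.2) = -256.4
ΔHrxn = (-29.5) − (-256.4) = 226.9 kJ/mol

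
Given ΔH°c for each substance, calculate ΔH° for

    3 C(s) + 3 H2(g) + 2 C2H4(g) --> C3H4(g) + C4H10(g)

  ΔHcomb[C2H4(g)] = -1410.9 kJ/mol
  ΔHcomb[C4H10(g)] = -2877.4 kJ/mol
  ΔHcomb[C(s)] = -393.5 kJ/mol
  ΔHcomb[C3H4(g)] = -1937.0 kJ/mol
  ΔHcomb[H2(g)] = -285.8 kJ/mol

Using ΔH = Σ nΔHc°(reactants) − Σ nΔHc°(products):
= [3·(-393.5) + 3·(-285.8) + 2·(-1410.9)] − [1·(-1937.0) + 1·(-2877.4)]
= -45.3 kJ/mol

ΔH° = -45.3 kJ/mol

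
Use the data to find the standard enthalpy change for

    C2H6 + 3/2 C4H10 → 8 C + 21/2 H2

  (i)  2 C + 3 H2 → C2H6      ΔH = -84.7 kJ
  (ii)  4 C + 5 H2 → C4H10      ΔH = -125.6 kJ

ΔH = 273.1 kJ

(i) reversed (C2H6 must end up as a reactant): +84.7 kJ
(ii) reversed and × 3/2 (C4H10 must end up as a reactant; scale by 3/2 for the 3/2 C4H10): (-3/2)·(-125.6) = +188.4 kJ
ΔH = (-1)·(-84.7) + (-3/2)·(-125.6) = 273.1 kJ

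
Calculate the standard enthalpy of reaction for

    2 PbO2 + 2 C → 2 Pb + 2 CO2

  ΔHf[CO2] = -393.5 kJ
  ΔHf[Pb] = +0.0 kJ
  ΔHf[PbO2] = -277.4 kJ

Products: 2·(+0.0) + 2·(-393.5) = -787.0
Reactants: 2·(-277.4) + 2·(+0.0) = -554.8
ΔH°rxn = (-787.0) − (-554.8) = -232.2 kJ

ΔH°rxn = -232.2 kJ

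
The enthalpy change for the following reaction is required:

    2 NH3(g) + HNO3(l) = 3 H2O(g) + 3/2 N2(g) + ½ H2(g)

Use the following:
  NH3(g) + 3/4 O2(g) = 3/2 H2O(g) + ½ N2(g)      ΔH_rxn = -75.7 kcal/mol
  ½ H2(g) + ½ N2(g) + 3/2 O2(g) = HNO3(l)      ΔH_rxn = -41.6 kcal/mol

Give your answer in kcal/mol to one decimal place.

ΔH_rxn = -109.8 kcal/mol

equation 1 × 2 (×2 to match 2 NH3(g) in the target): (2)·(-75.7) = -151.4 kcal/mol
equation 2 reversed (reverse to put HNO3(l) on the reactant side): +41.6 kcal/mol
Summing the manipulated equations, ΔH_rxn = (2)·(-75.7) + (-1)·(-41.6) = -109.8 kcal/mol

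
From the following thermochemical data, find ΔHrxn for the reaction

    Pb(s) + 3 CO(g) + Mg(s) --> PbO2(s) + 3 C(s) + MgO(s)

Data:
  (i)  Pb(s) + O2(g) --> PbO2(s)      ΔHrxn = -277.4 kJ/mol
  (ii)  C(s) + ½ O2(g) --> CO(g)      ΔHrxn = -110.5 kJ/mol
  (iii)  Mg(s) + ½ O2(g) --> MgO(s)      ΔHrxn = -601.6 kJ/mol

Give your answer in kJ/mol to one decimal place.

ΔHrxn = -547.5 kJ/mol

(i) as written (PbO2(s) already on the product side): -277.4 kJ/mol
(ii) reversed and × 3 (reverse to put CO(g) on the reactant side; ×3 to match 3 CO(g) in the target): (-3)·(-110.5) = +331.5 kJ/mol
(iii) as written (MgO(s) already on the product side): -601.6 kJ/mol
Since enthalpy is a state function, ΔHrxn = (-277.4) + (+331.5) + (-601.6) = -547.5 kJ/mol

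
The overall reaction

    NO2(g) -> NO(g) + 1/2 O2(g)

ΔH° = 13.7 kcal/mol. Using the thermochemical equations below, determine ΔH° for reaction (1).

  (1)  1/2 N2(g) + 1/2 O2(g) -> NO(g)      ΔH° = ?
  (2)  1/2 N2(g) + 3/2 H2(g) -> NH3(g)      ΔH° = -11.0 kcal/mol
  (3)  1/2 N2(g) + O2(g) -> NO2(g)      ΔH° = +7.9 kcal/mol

ΔH° = 21.6 kcal/mol

(1) as written: contributes x
(2): not needed.
(3) reversed: -7.9 kcal/mol
+13.7 = (-7.9) + x
x = (+13.7 − (-7.9)) / (1) = 21.6 kcal/mol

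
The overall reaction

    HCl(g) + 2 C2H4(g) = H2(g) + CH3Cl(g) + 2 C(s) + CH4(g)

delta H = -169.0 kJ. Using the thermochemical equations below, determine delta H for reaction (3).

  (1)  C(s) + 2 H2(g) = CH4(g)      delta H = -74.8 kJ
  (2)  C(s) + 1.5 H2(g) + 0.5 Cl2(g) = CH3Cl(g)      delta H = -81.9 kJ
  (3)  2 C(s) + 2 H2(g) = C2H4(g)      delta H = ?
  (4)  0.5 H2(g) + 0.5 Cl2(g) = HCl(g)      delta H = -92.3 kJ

(1) as written: -74.8 kJ
(2) as written: -81.9 kJ
(3) reversed and × 2: contributes −2·x
(4) reversed: +92.3 kJ
-169.0 = (-74.8) + (-81.9) + (+92.3) − 2·x
x = (-169.0 − (-64.4)) / (-2) = 52.3 kJ

delta H = 52.3 kJ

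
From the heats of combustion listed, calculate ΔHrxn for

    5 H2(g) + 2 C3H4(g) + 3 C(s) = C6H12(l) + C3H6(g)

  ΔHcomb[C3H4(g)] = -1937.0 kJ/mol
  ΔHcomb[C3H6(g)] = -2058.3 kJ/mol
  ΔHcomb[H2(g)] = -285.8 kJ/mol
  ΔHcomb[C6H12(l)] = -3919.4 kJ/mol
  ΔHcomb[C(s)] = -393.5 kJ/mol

With combustion enthalpies, reactants minus products:
= [5·(-285.8) + 2·(-1937.0) + 3·(-393.5)] − [1·(-3919.4) + 1·(-2058.3)]
= -505.8 kJ/mol

ΔHrxn = -505.8 kJ/mol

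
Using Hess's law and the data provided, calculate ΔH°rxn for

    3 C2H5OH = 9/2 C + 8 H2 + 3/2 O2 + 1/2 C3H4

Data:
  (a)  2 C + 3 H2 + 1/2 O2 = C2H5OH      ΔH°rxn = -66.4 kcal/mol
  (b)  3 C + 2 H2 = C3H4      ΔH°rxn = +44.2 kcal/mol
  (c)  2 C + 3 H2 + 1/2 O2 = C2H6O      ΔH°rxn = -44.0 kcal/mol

(a) reversed and × 3: (-3)·(-66.4) = +199.2 kcal/mol
(b) × 1/2: (1/2)·(+44.2) = +22.1 kcal/mol
(c): not needed.
ΔH°rxn = (+199.2) + (+22.1) = 221.3 kcal/mol

ΔH°rxn = 221.3 kcal/mol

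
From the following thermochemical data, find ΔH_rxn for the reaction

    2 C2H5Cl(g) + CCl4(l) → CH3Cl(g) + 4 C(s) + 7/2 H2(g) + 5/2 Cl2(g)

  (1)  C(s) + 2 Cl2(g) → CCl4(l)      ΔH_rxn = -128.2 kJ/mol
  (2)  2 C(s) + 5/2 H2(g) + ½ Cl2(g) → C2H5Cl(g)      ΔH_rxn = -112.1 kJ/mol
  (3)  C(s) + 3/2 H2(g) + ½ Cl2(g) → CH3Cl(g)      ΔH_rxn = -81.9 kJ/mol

(1) reversed (reverse to put CCl4(l) on the reactant side): +128.2 kJ/mol
(2) reversed and × 2 (C2H5Cl(g) must end up as a reactant; ×2 to match 2 C2H5Cl(g) in the target): (-2)·(-112.1) = +224.2 kJ/mol
(3) as written (CH3Cl(g) already on the product side): -81.9 kJ/mol
ΔH_rxn = (-1)·(-128.2) + (-2)·(-112.1) + (1)·(-81.9) = 270.5 kJ/mol

ΔH_rxn = 270.5 kJ/mol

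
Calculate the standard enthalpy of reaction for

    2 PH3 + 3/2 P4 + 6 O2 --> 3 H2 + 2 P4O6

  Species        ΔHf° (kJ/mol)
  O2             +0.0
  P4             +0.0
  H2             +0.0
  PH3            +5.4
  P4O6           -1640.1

ΔH°rxn = Σ nΔHf°(products) − Σ nΔHf°(reactants).
Products: 3·(+0.0) + 2·(-1640.1) = -3280.2
Reactants: 2·(+5.4) + 3/2·(+0.0) + 6·(+0.0) = +10.8
ΔH° = (-3280.2) − (+10.8) = -3291.0 kJ/mol

ΔH° = -3291.0 kJ/mol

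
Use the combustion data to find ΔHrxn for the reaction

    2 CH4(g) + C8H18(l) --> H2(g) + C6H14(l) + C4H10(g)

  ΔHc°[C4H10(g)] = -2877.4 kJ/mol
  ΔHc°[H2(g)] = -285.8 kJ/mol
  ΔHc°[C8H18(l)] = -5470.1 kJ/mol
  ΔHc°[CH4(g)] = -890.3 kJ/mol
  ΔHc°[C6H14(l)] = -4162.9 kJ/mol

With combustion enthalpies, reactants minus products:
= [2·(-890.3) + 1·(-5470.1)] − [1·(-285.8) + 1·(-4162.9) + 1·(-2877.4)]
= 75.4 kJ/mol

ΔHrxn = 75.4 kJ/mol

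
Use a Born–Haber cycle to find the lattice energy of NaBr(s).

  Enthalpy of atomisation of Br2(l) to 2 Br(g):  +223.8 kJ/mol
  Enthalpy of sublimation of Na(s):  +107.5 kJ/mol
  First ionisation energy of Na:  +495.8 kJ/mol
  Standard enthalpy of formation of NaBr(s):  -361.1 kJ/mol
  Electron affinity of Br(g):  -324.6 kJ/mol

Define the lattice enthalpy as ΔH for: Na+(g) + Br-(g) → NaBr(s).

U = -751.7 kJ/mol

ΔHf° = 1·ΔHsub + 1·(ΣIE) + 1/2·D(Br2) + 1·EA + U
-361.1 = 1·(+107.5) + 1·(+495.8) + 1/2·(+223.8) + 1·(-324.6) + U
U = -361.1 − (+390.6) = -751.7 kJ/mol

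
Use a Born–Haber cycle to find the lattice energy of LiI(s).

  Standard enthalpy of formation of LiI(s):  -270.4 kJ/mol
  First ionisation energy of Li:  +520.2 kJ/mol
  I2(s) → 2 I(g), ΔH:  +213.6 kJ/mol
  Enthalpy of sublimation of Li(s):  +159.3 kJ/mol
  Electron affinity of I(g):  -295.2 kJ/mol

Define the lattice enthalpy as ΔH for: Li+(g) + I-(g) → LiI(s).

ΔHf° = 1·ΔHsub + 1·(ΣIE) + 1/2·D(I2) + 1·EA + U
-270.4 = 1·(+159.3) + 1·(+520.2) + 1/2·(+213.6) + 1·(-295.2) + U
U = -270.4 − (+491.1) = -761.5 kJ/mol

U = -761.5 kJ/mol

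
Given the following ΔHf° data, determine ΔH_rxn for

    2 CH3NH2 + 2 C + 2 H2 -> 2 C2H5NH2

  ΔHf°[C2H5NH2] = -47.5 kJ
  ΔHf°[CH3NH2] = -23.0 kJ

ΔH_rxn = -49.0 kJ

ΔH°rxn = Σ nΔHf°(products) − Σ nΔHf°(reactants).
Products: 2·(-47.5) = -95.0
Reactants: 2·(-23.0) + 2·(+0.0) + 2·(+0.0) = -46.0
ΔH_rxn = (-95.0) − (-46.0) = -49.0 kJ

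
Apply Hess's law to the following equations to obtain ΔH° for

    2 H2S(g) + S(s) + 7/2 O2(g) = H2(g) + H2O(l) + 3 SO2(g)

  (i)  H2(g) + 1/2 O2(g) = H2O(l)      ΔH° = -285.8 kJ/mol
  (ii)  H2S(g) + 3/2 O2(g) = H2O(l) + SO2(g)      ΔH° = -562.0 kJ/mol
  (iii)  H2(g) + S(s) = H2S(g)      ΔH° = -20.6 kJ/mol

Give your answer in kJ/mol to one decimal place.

(i) reversed and × 2: (-2)·(-285.8) = +571.6 kJ/mol
(ii) × 3: (3)·(-562.0) = -1686.0 kJ/mol
(iii) as written: -20.6 kJ/mol
ΔH° = (+571.6) + (-1686.0) + (-20.6) = -1135.0 kJ/mol

ΔH° = -1135.0 kJ/mol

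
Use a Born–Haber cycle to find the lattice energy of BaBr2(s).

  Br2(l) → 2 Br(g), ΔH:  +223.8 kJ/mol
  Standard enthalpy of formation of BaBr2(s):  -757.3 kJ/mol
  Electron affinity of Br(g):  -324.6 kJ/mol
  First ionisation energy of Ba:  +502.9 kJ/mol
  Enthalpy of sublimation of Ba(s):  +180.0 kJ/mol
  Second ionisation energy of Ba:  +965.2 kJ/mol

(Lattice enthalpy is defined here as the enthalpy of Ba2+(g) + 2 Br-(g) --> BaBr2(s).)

U = -1980.0 kJ/mol

ΔHf° = 1·ΔHsub + 1·(ΣIE) + 1·D(Br2) + 2·EA + U
-757.3 = 1·(+180.0) + 1·(+1468.1) + 1·(+223.8) + 2·(-324.6) + U
U = -757.3 − (+1222.7) = -1980.0 kJ/mol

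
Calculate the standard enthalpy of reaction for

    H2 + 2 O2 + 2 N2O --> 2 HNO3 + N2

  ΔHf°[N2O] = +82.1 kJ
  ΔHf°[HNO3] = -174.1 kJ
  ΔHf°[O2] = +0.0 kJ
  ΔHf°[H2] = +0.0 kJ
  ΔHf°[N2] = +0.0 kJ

Products: 2·(-174.1) + 1·(+0.0) = -348.2
Reactants: 1·(+0.0) + 2·(+0.0) + 2·(+82.1) = +164.2
ΔH°rxn = (-348.2) − (+164.2) = -512.4 kJ

ΔH°rxn = -512.4 kJ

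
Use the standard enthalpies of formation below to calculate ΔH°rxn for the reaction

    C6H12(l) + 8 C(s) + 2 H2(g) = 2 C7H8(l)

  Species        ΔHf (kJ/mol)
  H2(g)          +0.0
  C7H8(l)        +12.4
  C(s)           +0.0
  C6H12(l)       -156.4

Products: 2·(+12.4) = +24.8
Reactants: 1·(-156.4) + 8·(+0.0) + 2·(+0.0) = -156.4
ΔH°rxn = (+24.8) − (-156.4) = 181.2 kJ/mol

ΔH°rxn = 181.2 kJ/mol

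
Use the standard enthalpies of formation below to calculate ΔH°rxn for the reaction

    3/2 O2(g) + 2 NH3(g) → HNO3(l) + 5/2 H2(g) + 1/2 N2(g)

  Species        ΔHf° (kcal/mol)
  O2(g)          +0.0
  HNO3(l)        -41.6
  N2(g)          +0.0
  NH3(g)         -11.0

ΔH°rxn = -19.6 kcal/mol

Products: 1·(-41.6) + 5/2·(+0.0) + 1/2·(+0.0) = -41.6
Reactants: 3/2·(+0.0) + 2·(-11.0) = -22.0
ΔH°rxn = (-41.6) − (-22.0) = -19.6 kcal/mol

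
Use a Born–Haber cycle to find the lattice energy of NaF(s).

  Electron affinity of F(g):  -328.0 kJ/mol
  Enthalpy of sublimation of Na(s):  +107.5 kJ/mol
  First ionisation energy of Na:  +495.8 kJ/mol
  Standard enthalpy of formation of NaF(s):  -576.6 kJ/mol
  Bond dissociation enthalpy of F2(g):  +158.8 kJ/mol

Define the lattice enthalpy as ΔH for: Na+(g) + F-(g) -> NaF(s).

U = -931.3 kJ/mol

ΔHf° = 1·ΔHsub + 1·(ΣIE) + 1/2·D(F2) + 1·EA + U
-576.6 = 1·(+107.5) + 1·(+495.8) + 1/2·(+158.8) + 1·(-328.0) + U
U = -576.6 − (+354.7) = -931.3 kJ/mol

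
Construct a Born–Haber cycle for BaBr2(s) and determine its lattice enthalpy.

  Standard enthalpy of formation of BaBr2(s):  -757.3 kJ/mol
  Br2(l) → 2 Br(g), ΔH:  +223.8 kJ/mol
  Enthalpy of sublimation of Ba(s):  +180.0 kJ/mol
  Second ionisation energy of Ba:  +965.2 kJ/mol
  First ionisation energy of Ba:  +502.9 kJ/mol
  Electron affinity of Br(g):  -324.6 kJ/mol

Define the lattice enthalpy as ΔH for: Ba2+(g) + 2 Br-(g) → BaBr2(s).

ΔHf° = 1·ΔHsub + 1·(ΣIE) + 1·D(Br2) + 2·EA + U
-757.3 = 1·(+180.0) + 1·(+1468.1) + 1·(+223.8) + 2·(-324.6) + U
U = -757.3 − (+1222.7) = -1980.0 kJ/mol

U = -1980.0 kJ/mol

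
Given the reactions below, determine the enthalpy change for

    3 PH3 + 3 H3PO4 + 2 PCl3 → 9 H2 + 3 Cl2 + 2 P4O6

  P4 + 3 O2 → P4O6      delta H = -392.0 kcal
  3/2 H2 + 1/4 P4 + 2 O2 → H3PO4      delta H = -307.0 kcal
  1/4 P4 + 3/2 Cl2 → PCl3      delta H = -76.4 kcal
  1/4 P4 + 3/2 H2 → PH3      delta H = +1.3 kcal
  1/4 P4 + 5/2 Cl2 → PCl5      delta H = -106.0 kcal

delta H = 285.9 kcal

equation 1 × 2: (2)·(-392.0) = -784.0 kcal
equation 2 reversed and × 3: (-3)·(-307.0) = +921.0 kcal
equation 3 reversed and × 2: (-2)·(-76.4) = +152.8 kcal
equation 4 reversed and × 3: (-3)·(+1.3) = -3.9 kcal
equation 5: not needed.
By Hess's law, delta H = (-784.0) + (+921.0) + (+152.8) + (-3.9) = 285.9 kcal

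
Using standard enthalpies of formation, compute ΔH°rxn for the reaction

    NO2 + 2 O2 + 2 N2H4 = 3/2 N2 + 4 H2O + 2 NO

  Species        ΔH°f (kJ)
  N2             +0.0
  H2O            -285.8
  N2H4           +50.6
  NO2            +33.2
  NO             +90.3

ΔH°rxn = Σ nΔHf°(products) − Σ nΔHf°(reactants).
Products: 3/2·(+0.0) + 4·(-285.8) + 2·(+90.3) = -962.6
Reactants: 1·(+33.2) + 2·(+0.0) + 2·(+50.6) = +134.4
ΔH°rxn = (-962.6) − (+134.4) = -1097.0 kJ

ΔH°rxn = -1097.0 kJ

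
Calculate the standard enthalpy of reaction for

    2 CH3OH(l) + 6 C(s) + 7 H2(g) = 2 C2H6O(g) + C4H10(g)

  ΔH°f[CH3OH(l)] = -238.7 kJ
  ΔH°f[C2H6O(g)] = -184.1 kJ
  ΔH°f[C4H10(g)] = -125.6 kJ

ΔH°rxn = -16.4 kJ

ΔH°rxn = Σ nΔHf°(products) − Σ nΔHf°(reactants).
Products: 2·(-184.1) + 1·(-125.6) = -493.8
Reactants: 2·(-238.7) + 6·(+0.0) + 7·(+0.0) = -477.4
ΔH°rxn = (-493.8) − (-477.4) = -16.4 kJ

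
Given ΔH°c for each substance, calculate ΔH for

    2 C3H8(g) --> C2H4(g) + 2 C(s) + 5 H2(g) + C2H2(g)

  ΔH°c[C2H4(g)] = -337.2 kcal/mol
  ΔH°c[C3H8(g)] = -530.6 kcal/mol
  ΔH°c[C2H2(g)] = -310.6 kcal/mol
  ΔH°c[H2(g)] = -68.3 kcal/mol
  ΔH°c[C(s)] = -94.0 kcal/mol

ΔH = 116.1 kcal/mol

Using ΔH = Σ nΔHc°(reactants) − Σ nΔHc°(products):
= [2·(-530.6)] − [1·(-337.2) + 2·(-94.0) + 5·(-68.3) + 1·(-310.6)]
= 116.1 kcal/mol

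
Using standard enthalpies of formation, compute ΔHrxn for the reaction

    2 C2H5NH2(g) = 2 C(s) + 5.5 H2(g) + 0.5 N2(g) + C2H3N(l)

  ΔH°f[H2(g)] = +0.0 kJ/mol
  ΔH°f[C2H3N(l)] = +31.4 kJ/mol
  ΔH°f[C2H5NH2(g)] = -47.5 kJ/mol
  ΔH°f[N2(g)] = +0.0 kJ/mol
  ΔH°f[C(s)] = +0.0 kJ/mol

ΔHrxn = 126.4 kJ/mol

ΔH°rxn = Σ nΔHf°(products) − Σ nΔHf°(reactants).
Products: 2·(+0.0) + 11/2·(+0.0) + 1/2·(+0.0) + 1·(+31.4) = +31.4
Reactants: 2·(-47.5) = -95.0
ΔHrxn = (+31.4) − (-95.0) = 126.4 kJ/mol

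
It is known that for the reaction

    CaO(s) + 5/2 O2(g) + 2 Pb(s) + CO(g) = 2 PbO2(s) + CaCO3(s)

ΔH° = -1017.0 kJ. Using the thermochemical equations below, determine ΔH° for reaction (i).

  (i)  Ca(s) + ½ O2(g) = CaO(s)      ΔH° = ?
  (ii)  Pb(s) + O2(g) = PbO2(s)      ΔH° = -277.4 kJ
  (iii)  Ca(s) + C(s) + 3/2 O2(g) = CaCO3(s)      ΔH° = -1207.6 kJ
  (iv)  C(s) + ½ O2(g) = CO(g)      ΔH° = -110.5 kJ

(i) reversed: contributes −x
(ii) × 2: (2)·(-277.4) = -554.8 kJ
(iii) as written: -1207.6 kJ
(iv) reversed: +110.5 kJ
-1017.0 = (-554.8) + (-1207.6) + (+110.5) − x
x = (-1017.0 − (-1651.9)) / (-1) = -634.9 kJ

ΔH° = -634.9 kJ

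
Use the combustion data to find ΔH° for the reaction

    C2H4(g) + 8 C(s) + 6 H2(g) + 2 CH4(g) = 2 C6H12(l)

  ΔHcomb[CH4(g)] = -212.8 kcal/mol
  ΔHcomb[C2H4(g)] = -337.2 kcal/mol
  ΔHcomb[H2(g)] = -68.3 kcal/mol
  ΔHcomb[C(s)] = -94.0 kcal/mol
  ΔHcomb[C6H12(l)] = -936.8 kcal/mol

ΔH° = -51.0 kcal/mol

Using ΔH = Σ nΔHc°(reactants) − Σ nΔHc°(products):
= [1·(-337.2) + 8·(-94.0) + 6·(-68.3) + 2·(-212.8)] − [2·(-936.8)]
= -51.0 kcal/mol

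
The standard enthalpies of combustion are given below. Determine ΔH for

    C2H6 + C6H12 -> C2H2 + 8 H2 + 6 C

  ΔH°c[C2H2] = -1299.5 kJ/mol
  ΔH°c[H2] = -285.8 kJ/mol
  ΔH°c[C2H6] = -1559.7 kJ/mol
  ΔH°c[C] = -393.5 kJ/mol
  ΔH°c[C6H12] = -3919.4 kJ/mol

ΔH = 467.8 kJ/mol

Using ΔH = Σ nΔHc°(reactants) − Σ nΔHc°(products):
= [1·(-1559.7) + 1·(-3919.4)] − [1·(-1299.5) + 8·(-285.8) + 6·(-393.5)]
= 467.8 kJ/mol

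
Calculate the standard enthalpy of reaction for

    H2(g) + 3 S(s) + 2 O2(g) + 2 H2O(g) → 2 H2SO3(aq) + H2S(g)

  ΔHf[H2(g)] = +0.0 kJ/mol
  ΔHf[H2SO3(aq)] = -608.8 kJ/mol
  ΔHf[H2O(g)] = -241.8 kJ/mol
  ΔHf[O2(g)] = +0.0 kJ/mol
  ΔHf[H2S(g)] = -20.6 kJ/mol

ΔHrxn = -754.6 kJ/mol

Products: 2·(-608.8) + 1·(-20.6) = -1238.2
Reactants: 1·(+0.0) + 3·(+0.0) + 2·(+0.0) + 2·(-241.8) = -483.6
ΔHrxn = (-1238.2) − (-483.6) = -754.6 kJ/mol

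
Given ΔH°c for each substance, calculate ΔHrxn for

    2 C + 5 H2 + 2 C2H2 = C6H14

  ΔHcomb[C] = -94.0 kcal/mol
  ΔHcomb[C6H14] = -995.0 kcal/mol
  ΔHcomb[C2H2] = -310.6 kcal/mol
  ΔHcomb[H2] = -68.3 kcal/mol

With combustion enthalpies, reactants minus products:
= [2·(-94.0) + 5·(-68.3) + 2·(-310.6)] − [1·(-995.0)]
= -155.7 kcal/mol

ΔHrxn = -155.7 kcal/mol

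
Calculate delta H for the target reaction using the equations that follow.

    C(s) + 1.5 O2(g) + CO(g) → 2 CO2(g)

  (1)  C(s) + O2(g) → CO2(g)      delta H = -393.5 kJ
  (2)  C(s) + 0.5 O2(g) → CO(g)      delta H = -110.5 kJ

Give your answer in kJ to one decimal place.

(1) × 2: (2)·(-393.5) = -787.0 kJ
(2) reversed: +110.5 kJ
Summing the manipulated equations, delta H = (-787.0) + (+110.5) = -676.5 kJ

delta H = -676.5 kJ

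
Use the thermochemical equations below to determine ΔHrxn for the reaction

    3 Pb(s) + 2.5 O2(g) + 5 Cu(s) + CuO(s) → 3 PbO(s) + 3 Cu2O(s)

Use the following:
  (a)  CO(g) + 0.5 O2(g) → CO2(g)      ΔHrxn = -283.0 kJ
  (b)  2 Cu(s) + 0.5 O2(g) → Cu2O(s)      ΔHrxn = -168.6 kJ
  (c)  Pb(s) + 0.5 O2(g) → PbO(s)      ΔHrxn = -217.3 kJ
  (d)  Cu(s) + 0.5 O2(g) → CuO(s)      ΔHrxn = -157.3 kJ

ΔHrxn = -1000.4 kJ

(a): not needed.
(b) × 3: (3)·(-168.6) = -505.8 kJ
(c) × 3: (3)·(-217.3) = -651.9 kJ
(d) reversed: +157.3 kJ
ΔHrxn = (3)·(-168.6) + (3)·(-217.3) + (-1)·(-157.3) = -1000.4 kJ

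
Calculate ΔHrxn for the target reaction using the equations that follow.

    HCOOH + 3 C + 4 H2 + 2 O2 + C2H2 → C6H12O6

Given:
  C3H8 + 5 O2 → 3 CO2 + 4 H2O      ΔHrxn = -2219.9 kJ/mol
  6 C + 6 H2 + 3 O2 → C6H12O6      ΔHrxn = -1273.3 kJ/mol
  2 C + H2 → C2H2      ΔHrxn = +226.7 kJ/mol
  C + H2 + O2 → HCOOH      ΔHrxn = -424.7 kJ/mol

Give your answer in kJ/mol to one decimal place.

ΔHrxn = -1075.3 kJ/mol

equation 1: not needed.
equation 2 as written: -1273.3 kJ/mol
equation 3 reversed: -226.7 kJ/mol
equation 4 reversed: +424.7 kJ/mol
Since enthalpy is a state function, ΔHrxn = (1)·(-1273.3) + (-1)·(+226.7) + (-1)·(-424.7) = -1075.3 kJ/mol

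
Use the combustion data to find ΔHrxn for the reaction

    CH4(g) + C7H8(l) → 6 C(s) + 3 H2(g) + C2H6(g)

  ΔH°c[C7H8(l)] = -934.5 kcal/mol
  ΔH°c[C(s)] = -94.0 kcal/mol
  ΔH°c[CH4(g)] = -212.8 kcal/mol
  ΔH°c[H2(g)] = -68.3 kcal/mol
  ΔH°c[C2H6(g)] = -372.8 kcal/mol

ΔHrxn = -5.6 kcal/mol

With combustion enthalpies, reactants minus products:
= [1·(-212.8) + 1·(-934.5)] − [6·(-94.0) + 3·(-68.3) + 1·(-372.8)]
= -5.6 kcal/mol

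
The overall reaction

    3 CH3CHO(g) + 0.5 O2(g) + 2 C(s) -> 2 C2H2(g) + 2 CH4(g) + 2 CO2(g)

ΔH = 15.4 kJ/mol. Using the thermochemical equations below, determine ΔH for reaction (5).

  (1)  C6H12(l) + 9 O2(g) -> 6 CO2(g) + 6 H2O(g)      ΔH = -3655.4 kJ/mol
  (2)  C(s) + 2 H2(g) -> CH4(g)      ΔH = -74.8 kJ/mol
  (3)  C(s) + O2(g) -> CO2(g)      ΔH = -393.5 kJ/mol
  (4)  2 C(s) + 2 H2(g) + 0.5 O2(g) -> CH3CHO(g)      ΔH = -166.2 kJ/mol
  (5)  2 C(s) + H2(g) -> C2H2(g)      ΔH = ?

(1): not needed (C6H12(l) appears nowhere else).
(2) × 2 (scale by 2 for the 2 CH4(g)): (2)·(-74.8) = -149.6 kJ/mol
(3) × 2: (2)·(-393.5) = -787.0 kJ/mol
(4) reversed and × 3 (reverse to put CH3CHO(g) on the reactant side; scale by 3 for the 3 CH3CHO(g)): (-3)·(-166.2) = +498.6 kJ/mol
(5) × 2 (scale by 2 for the 2 C2H2(g)): contributes 2·x
+15.4 = (-149.6) + (-787.0) + (+498.6) + 2·x
x = (+15.4 − (-438.0)) / (2) = 226.7 kJ/mol

ΔH = 226.7 kJ/mol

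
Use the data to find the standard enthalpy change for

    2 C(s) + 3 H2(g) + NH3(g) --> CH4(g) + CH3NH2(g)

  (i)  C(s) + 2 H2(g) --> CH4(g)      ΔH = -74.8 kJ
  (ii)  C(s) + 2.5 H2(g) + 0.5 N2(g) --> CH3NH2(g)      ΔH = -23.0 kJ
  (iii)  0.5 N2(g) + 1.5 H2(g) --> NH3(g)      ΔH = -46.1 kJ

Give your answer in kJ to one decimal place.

ΔH = -51.7 kJ

(i) as written (CH4(g) already on the product side): -74.8 kJ
(ii) as written (CH3NH2(g) already on the product side): -23.0 kJ
(iii) reversed (reverse to put NH3(g) on the reactant side): +46.1 kJ
By Hess's law, ΔH = (1)·(-74.8) + (1)·(-23.0) + (-1)·(-46.1) = -51.7 kJ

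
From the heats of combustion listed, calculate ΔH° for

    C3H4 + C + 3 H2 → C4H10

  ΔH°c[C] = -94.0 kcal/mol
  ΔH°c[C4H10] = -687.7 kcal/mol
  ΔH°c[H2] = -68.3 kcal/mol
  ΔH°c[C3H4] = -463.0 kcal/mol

ΔH° = -74.2 kcal/mol

Using ΔH = Σ nΔHc°(reactants) − Σ nΔHc°(products):
= [1·(-463.0) + 1·(-94.0) + 3·(-68.3)] − [1·(-687.7)]
= -74.2 kcal/mol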